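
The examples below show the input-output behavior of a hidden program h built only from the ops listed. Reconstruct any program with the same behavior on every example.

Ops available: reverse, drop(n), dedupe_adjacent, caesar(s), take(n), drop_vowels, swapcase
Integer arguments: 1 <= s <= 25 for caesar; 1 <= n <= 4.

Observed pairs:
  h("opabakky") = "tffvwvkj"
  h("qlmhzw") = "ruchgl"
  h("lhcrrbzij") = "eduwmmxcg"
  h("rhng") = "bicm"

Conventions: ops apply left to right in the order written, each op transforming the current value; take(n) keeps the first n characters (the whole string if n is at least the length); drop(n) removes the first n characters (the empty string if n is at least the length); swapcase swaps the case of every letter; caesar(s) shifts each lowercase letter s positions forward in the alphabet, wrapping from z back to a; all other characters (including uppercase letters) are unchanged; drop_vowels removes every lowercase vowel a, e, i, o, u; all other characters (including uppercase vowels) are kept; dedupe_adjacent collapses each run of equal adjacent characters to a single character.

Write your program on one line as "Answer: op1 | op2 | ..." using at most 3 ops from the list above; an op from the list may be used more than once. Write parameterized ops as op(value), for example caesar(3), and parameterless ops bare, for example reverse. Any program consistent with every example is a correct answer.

caesar(16) | reverse | caesar(5)

Check, running the answer program on each example:
  "opabakky" -> "efqrqaao" -> "oaaqrqfe" -> "tffvwvkj"
  "qlmhzw" -> "gbcxpm" -> "mpxcbg" -> "ruchgl"
  "lhcrrbzij" -> "bxshhrpyz" -> "zyprhhsxb" -> "eduwmmxcg"
  "rhng" -> "hxdw" -> "wdxh" -> "bicm"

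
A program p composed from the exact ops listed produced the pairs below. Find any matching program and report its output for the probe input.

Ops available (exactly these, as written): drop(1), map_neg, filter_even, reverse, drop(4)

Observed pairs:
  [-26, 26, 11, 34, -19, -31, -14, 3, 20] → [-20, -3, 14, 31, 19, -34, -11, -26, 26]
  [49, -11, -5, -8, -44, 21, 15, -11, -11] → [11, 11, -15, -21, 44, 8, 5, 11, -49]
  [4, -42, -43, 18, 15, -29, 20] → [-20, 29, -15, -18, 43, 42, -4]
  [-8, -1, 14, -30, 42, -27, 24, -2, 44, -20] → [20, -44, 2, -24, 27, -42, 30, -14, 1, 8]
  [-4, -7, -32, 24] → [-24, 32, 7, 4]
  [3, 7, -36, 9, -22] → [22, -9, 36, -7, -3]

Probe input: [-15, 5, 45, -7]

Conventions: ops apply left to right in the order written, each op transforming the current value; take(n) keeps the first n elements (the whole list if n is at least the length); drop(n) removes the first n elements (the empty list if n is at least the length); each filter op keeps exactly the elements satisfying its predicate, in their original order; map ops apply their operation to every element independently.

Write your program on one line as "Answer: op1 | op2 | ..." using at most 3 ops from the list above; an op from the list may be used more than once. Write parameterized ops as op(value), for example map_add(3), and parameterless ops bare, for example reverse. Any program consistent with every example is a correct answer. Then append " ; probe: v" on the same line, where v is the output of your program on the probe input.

map_neg | reverse ; probe: [7, -45, -5, 15]

Check, running the answer program on each example:
  [-26, 26, 11, 34, -19, -31, -14, 3, 20] -> [26, -26, -11, -34, 19, 31, 14, -3, -20] -> [-20, -3, 14, 31, 19, -34, -11, -26, 26]
  [49, -11, -5, -8, -44, 21, 15, -11, -11] -> [-49, 11, 5, 8, 44, -21, -15, 11, 11] -> [11, 11, -15, -21, 44, 8, 5, 11, -49]
  [4, -42, -43, 18, 15, -29, 20] -> [-4, 42, 43, -18, -15, 29, -20] -> [-20, 29, -15, -18, 43, 42, -4]
  [-8, -1, 14, -30, 42, -27, 24, -2, 44, -20] -> [8, 1, -14, 30, -42, 27, -24, 2, -44, 20] -> [20, -44, 2, -24, 27, -42, 30, -14, 1, 8]
  [-4, -7, -32, 24] -> [4, 7, 32, -24] -> [-24, 32, 7, 4]
  [3, 7, -36, 9, -22] -> [-3, -7, 36, -9, 22] -> [22, -9, 36, -7, -3]
  probe: [-15, 5, 45, -7] -> [15, -5, -45, 7] -> [7, -45, -5, 15]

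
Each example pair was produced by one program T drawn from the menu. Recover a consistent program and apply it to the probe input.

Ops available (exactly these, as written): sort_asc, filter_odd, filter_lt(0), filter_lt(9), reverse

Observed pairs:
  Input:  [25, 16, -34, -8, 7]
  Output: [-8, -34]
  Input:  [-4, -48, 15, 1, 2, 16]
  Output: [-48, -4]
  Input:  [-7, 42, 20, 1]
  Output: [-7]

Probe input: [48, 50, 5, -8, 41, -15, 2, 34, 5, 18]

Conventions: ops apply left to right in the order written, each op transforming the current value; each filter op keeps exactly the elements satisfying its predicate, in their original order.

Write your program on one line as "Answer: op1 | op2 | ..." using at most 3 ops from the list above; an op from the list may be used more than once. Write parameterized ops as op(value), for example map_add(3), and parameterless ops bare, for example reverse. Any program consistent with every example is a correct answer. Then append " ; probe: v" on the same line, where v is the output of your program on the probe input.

reverse | filter_lt(0) ; probe: [-15, -8]

Check, running the answer program on each example:
  [25, 16, -34, -8, 7] -> [7, -8, -34, 16, 25] -> [-8, -34]
  [-4, -48, 15, 1, 2, 16] -> [16, 2, 1, 15, -48, -4] -> [-48, -4]
  [-7, 42, 20, 1] -> [1, 20, 42, -7] -> [-7]
  probe: [48, 50, 5, -8, 41, -15, 2, 34, 5, 18] -> [18, 5, 34, 2, -15, 41, -8, 5, 50, 48] -> [-15, -8]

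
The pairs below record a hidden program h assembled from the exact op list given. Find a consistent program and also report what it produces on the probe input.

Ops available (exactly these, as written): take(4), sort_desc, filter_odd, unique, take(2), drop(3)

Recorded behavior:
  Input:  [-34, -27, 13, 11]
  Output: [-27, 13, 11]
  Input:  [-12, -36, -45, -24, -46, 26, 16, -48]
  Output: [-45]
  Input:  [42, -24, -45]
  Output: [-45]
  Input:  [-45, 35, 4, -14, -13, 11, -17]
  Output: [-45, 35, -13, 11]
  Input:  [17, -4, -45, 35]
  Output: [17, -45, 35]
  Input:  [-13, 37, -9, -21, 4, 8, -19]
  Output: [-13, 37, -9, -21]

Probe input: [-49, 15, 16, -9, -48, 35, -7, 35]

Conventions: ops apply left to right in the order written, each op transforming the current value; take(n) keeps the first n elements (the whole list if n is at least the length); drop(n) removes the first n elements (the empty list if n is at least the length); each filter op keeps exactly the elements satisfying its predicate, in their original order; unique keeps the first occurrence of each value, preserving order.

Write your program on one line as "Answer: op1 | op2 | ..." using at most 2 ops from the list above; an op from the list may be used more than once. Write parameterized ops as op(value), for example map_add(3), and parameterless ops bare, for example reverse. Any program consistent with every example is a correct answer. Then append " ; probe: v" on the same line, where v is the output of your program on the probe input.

filter_odd | take(4) ; probe: [-49, 15, -9, 35]

Check, running the answer program on each example:
  [-34, -27, 13, 11] -> [-27, 13, 11] -> [-27, 13, 11]
  [-12, -36, -45, -24, -46, 26, 16, -48] -> [-45] -> [-45]
  [42, -24, -45] -> [-45] -> [-45]
  [-45, 35, 4, -14, -13, 11, -17] -> [-45, 35, -13, 11, -17] -> [-45, 35, -13, 11]
  [17, -4, -45, 35] -> [17, -45, 35] -> [17, -45, 35]
  [-13, 37, -9, -21, 4, 8, -19] -> [-13, 37, -9, -21, -19] -> [-13, 37, -9, -21]
  probe: [-49, 15, 16, -9, -48, 35, -7, 35] -> [-49, 15, -9, 35, -7, 35] -> [-49, 15, -9, 35]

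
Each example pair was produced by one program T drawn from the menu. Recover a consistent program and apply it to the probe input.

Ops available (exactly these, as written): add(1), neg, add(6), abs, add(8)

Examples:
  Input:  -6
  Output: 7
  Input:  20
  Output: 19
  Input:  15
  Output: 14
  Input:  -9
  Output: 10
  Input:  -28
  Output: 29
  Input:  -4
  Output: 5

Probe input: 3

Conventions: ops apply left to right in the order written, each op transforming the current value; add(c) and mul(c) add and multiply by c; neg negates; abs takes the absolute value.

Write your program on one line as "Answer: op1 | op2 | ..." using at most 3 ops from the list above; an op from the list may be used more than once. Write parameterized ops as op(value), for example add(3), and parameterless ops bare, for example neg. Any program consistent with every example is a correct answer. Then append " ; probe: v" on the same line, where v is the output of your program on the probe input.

neg | add(1) | abs ; probe: 2

Check, running the answer program on each example:
  -6 -> 6 -> 7 -> 7
  20 -> -20 -> -19 -> 19
  15 -> -15 -> -14 -> 14
  -9 -> 9 -> 10 -> 10
  -28 -> 28 -> 29 -> 29
  -4 -> 4 -> 5 -> 5
  probe: 3 -> -3 -> -2 -> 2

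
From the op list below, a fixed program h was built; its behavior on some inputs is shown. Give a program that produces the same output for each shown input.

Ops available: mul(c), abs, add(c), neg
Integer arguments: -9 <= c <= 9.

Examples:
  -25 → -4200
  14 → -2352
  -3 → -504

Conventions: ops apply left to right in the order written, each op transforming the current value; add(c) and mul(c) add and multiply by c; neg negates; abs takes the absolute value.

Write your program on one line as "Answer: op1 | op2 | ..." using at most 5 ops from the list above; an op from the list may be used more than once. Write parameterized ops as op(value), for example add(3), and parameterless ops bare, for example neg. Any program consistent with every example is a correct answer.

mul(7) | abs | mul(4) | mul(-6)

Check, running the answer program on each example:
  -25 -> -175 -> 175 -> 700 -> -4200
  14 -> 98 -> 98 -> 392 -> -2352
  -3 -> -21 -> 21 -> 84 -> -504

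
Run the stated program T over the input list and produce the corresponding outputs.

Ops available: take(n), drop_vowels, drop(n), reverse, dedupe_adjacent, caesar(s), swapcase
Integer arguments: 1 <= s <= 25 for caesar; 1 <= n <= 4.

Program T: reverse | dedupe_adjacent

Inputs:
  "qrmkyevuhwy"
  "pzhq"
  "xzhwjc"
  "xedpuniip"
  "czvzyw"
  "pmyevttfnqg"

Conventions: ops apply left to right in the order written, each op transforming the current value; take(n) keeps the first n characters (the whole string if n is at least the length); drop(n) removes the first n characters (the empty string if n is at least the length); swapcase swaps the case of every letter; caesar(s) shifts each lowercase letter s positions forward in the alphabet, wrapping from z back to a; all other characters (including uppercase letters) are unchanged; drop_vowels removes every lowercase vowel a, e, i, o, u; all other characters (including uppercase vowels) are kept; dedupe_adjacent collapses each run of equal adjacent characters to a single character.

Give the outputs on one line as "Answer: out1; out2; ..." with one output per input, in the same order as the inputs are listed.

Execution, op by op:
  "qrmkyevuhwy" -> "ywhuveykmrq" -> "ywhuveykmrq"
  "pzhq" -> "qhzp" -> "qhzp"
  "xzhwjc" -> "cjwhzx" -> "cjwhzx"
  "xedpuniip" -> "piinupdex" -> "pinupdex"
  "czvzyw" -> "wyzvzc" -> "wyzvzc"
  "pmyevttfnqg" -> "gqnfttveymp" -> "gqnftveymp"

"ywhuveykmrq"; "qhzp"; "cjwhzx"; "pinupdex"; "wyzvzc"; "gqnftveymp"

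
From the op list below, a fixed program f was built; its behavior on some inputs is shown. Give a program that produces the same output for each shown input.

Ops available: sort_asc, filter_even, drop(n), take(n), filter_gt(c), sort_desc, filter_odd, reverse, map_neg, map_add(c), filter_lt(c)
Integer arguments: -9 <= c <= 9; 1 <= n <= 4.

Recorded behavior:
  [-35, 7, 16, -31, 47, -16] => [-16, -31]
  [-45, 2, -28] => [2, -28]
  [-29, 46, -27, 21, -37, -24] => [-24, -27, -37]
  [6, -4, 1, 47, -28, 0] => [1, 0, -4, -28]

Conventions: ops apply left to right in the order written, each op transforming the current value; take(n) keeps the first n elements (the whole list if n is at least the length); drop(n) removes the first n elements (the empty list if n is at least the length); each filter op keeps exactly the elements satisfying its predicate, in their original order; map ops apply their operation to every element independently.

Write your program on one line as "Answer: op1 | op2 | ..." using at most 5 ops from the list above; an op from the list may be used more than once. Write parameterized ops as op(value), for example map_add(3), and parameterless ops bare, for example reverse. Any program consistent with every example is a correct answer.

drop(1) | reverse | filter_lt(3) | sort_desc

Check, running the answer program on each example:
  [-35, 7, 16, -31, 47, -16] -> [7, 16, -31, 47, -16] -> [-16, 47, -31, 16, 7] -> [-16, -31] -> [-16, -31]
  [-45, 2, -28] -> [2, -28] -> [-28, 2] -> [-28, 2] -> [2, -28]
  [-29, 46, -27, 21, -37, -24] -> [46, -27, 21, -37, -24] -> [-24, -37, 21, -27, 46] -> [-24, -37, -27] -> [-24, -27, -37]
  [6, -4, 1, 47, -28, 0] -> [-4, 1, 47, -28, 0] -> [0, -28, 47, 1, -4] -> [0, -28, 1, -4] -> [1, 0, -4, -28]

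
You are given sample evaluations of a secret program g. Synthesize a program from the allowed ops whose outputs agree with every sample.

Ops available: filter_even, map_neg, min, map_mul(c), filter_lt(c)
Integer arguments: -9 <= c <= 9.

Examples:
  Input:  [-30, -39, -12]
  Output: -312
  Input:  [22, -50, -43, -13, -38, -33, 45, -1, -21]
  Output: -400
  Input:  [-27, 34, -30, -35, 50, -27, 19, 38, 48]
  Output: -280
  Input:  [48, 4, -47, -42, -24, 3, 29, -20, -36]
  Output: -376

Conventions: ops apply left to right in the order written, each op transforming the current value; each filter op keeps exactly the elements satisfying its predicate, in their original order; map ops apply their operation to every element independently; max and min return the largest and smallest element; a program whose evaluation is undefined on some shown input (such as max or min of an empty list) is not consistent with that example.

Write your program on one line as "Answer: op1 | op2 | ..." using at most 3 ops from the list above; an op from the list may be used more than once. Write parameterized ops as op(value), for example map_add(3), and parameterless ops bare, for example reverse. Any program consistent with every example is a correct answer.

map_mul(8) | min

Check, running the answer program on each example:
  [-30, -39, -12] -> [-240, -312, -96] -> -312
  [22, -50, -43, -13, -38, -33, 45, -1, -21] -> [176, -400, -344, -104, -304, -264, 360, -8, -168] -> -400
  [-27, 34, -30, -35, 50, -27, 19, 38, 48] -> [-216, 272, -240, -280, 400, -216, 152, 304, 384] -> -280
  [48, 4, -47, -42, -24, 3, 29, -20, -36] -> [384, 32, -376, -336, -192, 24, 232, -160, -288] -> -376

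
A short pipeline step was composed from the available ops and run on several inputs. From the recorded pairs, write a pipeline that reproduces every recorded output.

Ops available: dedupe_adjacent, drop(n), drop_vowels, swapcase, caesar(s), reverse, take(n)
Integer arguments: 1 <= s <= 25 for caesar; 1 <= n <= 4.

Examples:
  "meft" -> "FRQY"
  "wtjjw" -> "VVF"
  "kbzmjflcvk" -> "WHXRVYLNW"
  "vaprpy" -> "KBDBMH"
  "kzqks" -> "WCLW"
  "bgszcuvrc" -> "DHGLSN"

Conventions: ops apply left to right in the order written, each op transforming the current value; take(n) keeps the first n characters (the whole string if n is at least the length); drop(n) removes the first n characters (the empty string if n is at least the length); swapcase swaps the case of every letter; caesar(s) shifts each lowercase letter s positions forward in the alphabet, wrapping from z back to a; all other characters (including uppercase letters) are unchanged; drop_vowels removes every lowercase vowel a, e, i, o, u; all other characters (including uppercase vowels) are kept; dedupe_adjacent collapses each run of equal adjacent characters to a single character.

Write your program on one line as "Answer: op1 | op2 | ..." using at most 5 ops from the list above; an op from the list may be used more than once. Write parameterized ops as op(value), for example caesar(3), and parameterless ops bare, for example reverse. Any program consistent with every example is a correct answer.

caesar(12) | reverse | drop_vowels | swapcase

Check, running the answer program on each example:
  "meft" -> "yqrf" -> "frqy" -> "frqy" -> "FRQY"
  "wtjjw" -> "ifvvi" -> "ivvfi" -> "vvf" -> "VVF"
  "kbzmjflcvk" -> "wnlyvrxohw" -> "whoxrvylnw" -> "whxrvylnw" -> "WHXRVYLNW"
  "vaprpy" -> "hmbdbk" -> "kbdbmh" -> "kbdbmh" -> "KBDBMH"
  "kzqks" -> "wlcwe" -> "ewclw" -> "wclw" -> "WCLW"
  "bgszcuvrc" -> "nseloghdo" -> "odhgolesn" -> "dhglsn" -> "DHGLSN"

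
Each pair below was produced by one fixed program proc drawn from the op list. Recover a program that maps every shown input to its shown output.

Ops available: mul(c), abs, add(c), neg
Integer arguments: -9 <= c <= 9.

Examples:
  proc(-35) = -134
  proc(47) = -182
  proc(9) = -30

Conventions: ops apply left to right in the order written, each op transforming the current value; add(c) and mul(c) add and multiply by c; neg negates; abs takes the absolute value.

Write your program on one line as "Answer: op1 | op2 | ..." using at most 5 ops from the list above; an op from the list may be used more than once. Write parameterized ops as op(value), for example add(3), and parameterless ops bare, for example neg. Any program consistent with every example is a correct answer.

mul(-4) | abs | add(-8) | neg | add(-2)

Check, running the answer program on each example:
  -35 -> 140 -> 140 -> 132 -> -132 -> -134
  47 -> -188 -> 188 -> 180 -> -180 -> -182
  9 -> -36 -> 36 -> 28 -> -28 -> -30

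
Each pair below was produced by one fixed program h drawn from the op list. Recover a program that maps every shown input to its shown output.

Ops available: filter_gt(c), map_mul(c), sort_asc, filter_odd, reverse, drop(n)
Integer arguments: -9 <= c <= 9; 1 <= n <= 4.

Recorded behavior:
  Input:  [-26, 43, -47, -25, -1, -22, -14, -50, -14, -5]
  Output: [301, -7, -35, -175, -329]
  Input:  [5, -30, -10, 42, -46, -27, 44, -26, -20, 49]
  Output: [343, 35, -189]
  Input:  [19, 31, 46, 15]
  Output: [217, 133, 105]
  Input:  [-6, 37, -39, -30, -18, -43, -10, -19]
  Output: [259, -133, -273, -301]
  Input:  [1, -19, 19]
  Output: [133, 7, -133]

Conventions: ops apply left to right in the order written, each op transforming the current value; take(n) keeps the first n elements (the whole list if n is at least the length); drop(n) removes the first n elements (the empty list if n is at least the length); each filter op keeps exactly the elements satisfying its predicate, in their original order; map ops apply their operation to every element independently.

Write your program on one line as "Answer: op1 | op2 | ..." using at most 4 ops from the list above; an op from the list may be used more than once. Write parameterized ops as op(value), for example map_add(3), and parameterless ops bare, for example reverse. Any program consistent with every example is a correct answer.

map_mul(7) | filter_odd | sort_asc | reverse

Check, running the answer program on each example:
  [-26, 43, -47, -25, -1, -22, -14, -50, -14, -5] -> [-182, 301, -329, -175, -7, -154, -98, -350, -98, -35] -> [301, -329, -175, -7, -35] -> [-329, -175, -35, -7, 301] -> [301, -7, -35, -175, -329]
  [5, -30, -10, 42, -46, -27, 44, -26, -20, 49] -> [35, -210, -70, 294, -322, -189, 308, -182, -140, 343] -> [35, -189, 343] -> [-189, 35, 343] -> [343, 35, -189]
  [19, 31, 46, 15] -> [133, 217, 322, 105] -> [133, 217, 105] -> [105, 133, 217] -> [217, 133, 105]
  [-6, 37, -39, -30, -18, -43, -10, -19] -> [-42, 259, -273, -210, -126, -301, -70, -133] -> [259, -273, -301, -133] -> [-301, -273, -133, 259] -> [259, -133, -273, -301]
  [1, -19, 19] -> [7, -133, 133] -> [7, -133, 133] -> [-133, 7, 133] -> [133, 7, -133]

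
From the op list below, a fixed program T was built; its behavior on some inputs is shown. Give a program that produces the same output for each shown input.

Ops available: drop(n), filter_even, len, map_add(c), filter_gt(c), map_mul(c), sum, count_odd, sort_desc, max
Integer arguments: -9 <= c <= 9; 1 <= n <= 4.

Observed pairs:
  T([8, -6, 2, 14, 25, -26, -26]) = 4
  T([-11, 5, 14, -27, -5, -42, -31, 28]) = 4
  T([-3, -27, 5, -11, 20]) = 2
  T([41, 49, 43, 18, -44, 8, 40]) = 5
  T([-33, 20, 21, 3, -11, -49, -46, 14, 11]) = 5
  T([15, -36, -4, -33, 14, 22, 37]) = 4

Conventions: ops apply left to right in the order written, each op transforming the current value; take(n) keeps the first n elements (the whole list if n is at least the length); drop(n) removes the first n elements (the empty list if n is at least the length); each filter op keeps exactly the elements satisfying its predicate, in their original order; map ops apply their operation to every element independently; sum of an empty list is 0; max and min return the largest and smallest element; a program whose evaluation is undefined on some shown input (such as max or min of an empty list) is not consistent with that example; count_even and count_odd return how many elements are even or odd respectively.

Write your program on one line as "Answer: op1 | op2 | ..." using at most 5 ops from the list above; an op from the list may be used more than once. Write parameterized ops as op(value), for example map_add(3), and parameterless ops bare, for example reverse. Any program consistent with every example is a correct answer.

drop(1) | map_add(8) | map_mul(6) | filter_gt(1) | len

Check, running the answer program on each example:
  [8, -6, 2, 14, 25, -26, -26] -> [-6, 2, 14, 25, -26, -26] -> [2, 10, 22, 33, -18, -18] -> [12, 60, 132, 198, -108, -108] -> [12, 60, 132, 198] -> 4
  [-11, 5, 14, -27, -5, -42, -31, 28] -> [5, 14, -27, -5, -42, -31, 28] -> [13, 22, -19, 3, -34, -23, 36] -> [78, 132, -114, 18, -204, -138, 216] -> [78, 132, 18, 216] -> 4
  [-3, -27, 5, -11, 20] -> [-27, 5, -11, 20] -> [-19, 13, -3, 28] -> [-114, 78, -18, 168] -> [78, 168] -> 2
  [41, 49, 43, 18, -44, 8, 40] -> [49, 43, 18, -44, 8, 40] -> [57, 51, 26, -36, 16, 48] -> [342, 306, 156, -216, 96, 288] -> [342, 306, 156, 96, 288] -> 5
  [-33, 20, 21, 3, -11, -49, -46, 14, 11] -> [20, 21, 3, -11, -49, -46, 14, 11] -> [28, 29, 11, -3, -41, -38, 22, 19] -> [168, 174, 66, -18, -246, -228, 132, 114] -> [168, 174, 66, 132, 114] -> 5
  [15, -36, -4, -33, 14, 22, 37] -> [-36, -4, -33, 14, 22, 37] -> [-28, 4, -25, 22, 30, 45] -> [-168, 24, -150, 132, 180, 270] -> [24, 132, 180, 270] -> 4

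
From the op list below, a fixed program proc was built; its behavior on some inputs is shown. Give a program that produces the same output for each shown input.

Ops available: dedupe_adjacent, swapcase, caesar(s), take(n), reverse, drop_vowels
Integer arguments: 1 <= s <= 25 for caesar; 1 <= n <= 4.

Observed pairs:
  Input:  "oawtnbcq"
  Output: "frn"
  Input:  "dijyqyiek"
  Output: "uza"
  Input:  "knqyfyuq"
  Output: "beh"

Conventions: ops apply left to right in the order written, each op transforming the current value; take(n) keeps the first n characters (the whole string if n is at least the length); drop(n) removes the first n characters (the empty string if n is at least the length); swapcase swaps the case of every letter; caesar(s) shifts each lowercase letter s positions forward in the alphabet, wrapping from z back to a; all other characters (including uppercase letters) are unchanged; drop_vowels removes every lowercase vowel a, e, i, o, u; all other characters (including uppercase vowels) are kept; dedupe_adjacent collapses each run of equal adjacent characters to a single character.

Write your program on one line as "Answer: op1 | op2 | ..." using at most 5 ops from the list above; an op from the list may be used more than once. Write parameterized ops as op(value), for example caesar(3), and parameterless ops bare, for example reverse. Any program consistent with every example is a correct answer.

swapcase | take(3) | swapcase | caesar(17)

Check, running the answer program on each example:
  "oawtnbcq" -> "OAWTNBCQ" -> "OAW" -> "oaw" -> "frn"
  "dijyqyiek" -> "DIJYQYIEK" -> "DIJ" -> "dij" -> "uza"
  "knqyfyuq" -> "KNQYFYUQ" -> "KNQ" -> "knq" -> "beh"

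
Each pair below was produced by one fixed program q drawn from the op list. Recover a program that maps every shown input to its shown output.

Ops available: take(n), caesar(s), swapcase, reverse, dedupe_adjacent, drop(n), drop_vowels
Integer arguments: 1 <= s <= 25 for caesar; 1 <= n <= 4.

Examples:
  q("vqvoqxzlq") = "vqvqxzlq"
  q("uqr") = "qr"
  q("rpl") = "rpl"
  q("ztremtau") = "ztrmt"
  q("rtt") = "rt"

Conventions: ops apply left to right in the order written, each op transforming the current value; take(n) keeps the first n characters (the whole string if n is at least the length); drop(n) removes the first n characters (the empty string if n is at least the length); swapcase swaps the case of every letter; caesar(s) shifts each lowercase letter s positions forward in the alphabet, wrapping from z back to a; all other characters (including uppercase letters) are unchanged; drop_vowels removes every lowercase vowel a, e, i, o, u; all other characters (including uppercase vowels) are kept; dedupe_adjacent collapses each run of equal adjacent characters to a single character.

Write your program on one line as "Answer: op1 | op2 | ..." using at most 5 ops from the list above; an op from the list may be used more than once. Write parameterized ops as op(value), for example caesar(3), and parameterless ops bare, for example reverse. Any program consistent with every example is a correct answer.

reverse | drop_vowels | dedupe_adjacent | reverse

Check, running the answer program on each example:
  "vqvoqxzlq" -> "qlzxqovqv" -> "qlzxqvqv" -> "qlzxqvqv" -> "vqvqxzlq"
  "uqr" -> "rqu" -> "rq" -> "rq" -> "qr"
  "rpl" -> "lpr" -> "lpr" -> "lpr" -> "rpl"
  "ztremtau" -> "uatmertz" -> "tmrtz" -> "tmrtz" -> "ztrmt"
  "rtt" -> "ttr" -> "ttr" -> "tr" -> "rt"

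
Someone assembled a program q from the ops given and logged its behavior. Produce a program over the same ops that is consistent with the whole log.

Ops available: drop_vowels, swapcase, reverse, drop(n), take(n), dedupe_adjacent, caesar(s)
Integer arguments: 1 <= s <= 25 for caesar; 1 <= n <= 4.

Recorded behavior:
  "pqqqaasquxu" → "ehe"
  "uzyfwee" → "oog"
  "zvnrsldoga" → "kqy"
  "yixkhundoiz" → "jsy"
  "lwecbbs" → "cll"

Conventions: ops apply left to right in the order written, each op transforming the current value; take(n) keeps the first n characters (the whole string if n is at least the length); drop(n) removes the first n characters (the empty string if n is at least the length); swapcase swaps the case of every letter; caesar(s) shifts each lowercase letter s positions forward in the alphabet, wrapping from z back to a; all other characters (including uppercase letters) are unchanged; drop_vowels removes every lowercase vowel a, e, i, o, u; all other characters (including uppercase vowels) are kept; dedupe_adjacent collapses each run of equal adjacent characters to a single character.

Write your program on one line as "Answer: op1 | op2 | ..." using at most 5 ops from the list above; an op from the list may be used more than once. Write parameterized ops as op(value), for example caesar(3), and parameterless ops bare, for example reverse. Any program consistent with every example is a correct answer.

caesar(13) | reverse | take(3) | caesar(23)

Check, running the answer program on each example:
  "pqqqaasquxu" -> "cdddnnfdhkh" -> "hkhdfnndddc" -> "hkh" -> "ehe"
  "uzyfwee" -> "hmlsjrr" -> "rrjslmh" -> "rrj" -> "oog"
  "zvnrsldoga" -> "miaefyqbtn" -> "ntbqyfeaim" -> "ntb" -> "kqy"
  "yixkhundoiz" -> "lvkxuhaqbvm" -> "mvbqahuxkvl" -> "mvb" -> "jsy"
  "lwecbbs" -> "yjrpoof" -> "fooprjy" -> "foo" -> "cll"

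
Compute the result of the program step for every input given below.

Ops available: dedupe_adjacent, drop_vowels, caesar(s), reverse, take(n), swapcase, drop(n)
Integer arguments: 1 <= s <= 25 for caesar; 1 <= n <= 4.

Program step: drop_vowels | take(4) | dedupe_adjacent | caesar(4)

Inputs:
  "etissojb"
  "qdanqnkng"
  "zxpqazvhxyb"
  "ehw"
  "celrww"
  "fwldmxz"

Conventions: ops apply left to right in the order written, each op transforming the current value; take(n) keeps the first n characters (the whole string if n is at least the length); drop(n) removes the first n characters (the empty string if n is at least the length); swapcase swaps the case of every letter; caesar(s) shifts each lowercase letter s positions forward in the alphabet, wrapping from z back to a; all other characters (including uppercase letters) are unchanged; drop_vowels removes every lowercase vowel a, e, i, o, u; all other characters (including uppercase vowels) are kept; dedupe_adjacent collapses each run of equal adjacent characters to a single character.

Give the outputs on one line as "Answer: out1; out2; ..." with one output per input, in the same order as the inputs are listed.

Execution, op by op:
  "etissojb" -> "tssjb" -> "tssj" -> "tsj" -> "xwn"
  "qdanqnkng" -> "qdnqnkng" -> "qdnq" -> "qdnq" -> "uhru"
  "zxpqazvhxyb" -> "zxpqzvhxyb" -> "zxpq" -> "zxpq" -> "dbtu"
  "ehw" -> "hw" -> "hw" -> "hw" -> "la"
  "celrww" -> "clrww" -> "clrw" -> "clrw" -> "gpva"
  "fwldmxz" -> "fwldmxz" -> "fwld" -> "fwld" -> "japh"

"xwn"; "uhru"; "dbtu"; "la"; "gpva"; "japh"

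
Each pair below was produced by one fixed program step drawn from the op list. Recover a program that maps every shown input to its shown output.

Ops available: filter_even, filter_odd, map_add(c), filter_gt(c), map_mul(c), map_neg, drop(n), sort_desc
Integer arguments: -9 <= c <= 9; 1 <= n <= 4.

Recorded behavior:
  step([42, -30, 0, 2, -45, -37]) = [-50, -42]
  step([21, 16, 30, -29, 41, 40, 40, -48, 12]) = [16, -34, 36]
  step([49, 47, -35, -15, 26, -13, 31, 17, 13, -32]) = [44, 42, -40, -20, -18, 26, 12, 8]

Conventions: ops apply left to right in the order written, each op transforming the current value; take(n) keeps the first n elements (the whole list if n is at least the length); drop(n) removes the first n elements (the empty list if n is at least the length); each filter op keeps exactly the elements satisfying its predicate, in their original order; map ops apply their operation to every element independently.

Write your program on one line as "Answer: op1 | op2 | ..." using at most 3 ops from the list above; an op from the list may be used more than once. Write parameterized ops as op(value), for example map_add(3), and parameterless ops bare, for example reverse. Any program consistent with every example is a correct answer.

map_add(-5) | filter_even

Check, running the answer program on each example:
  [42, -30, 0, 2, -45, -37] -> [37, -35, -5, -3, -50, -42] -> [-50, -42]
  [21, 16, 30, -29, 41, 40, 40, -48, 12] -> [16, 11, 25, -34, 36, 35, 35, -53, 7] -> [16, -34, 36]
  [49, 47, -35, -15, 26, -13, 31, 17, 13, -32] -> [44, 42, -40, -20, 21, -18, 26, 12, 8, -37] -> [44, 42, -40, -20, -18, 26, 12, 8]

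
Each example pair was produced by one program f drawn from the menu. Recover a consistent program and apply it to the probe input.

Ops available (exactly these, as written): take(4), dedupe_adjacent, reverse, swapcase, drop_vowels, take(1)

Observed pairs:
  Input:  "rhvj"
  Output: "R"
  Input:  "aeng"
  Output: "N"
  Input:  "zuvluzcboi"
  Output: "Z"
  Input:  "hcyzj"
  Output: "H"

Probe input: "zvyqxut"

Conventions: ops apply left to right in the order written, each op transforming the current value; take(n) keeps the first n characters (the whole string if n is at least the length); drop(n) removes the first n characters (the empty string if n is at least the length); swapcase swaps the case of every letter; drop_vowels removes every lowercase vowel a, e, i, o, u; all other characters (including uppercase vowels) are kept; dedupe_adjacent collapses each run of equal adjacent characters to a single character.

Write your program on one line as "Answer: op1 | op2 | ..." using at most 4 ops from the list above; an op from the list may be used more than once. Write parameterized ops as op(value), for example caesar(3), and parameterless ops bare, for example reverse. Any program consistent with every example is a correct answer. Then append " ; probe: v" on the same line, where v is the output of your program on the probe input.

drop_vowels | swapcase | take(1) ; probe: "Z"

Check, running the answer program on each example:
  "rhvj" -> "rhvj" -> "RHVJ" -> "R"
  "aeng" -> "ng" -> "NG" -> "N"
  "zuvluzcboi" -> "zvlzcb" -> "ZVLZCB" -> "Z"
  "hcyzj" -> "hcyzj" -> "HCYZJ" -> "H"
  probe: "zvyqxut" -> "zvyqxt" -> "ZVYQXT" -> "Z"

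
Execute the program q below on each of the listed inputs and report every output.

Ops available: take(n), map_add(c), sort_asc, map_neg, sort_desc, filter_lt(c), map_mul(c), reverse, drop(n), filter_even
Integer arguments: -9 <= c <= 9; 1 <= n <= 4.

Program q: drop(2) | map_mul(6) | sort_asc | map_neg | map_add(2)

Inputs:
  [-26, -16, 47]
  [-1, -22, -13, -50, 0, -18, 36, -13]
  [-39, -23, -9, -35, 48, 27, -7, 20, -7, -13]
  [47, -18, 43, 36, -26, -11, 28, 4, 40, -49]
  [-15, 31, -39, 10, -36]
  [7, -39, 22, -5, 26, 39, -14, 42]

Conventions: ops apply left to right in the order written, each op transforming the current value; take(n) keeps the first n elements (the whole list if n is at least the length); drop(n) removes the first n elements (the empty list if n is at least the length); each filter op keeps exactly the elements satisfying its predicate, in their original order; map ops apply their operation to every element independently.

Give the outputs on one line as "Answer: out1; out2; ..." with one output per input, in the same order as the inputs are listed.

Execution, op by op:
  [-26, -16, 47] -> [47] -> [282] -> [282] -> [-282] -> [-280]
  [-1, -22, -13, -50, 0, -18, 36, -13] -> [-13, -50, 0, -18, 36, -13] -> [-78, -300, 0, -108, 216, -78] -> [-300, -108, -78, -78, 0, 216] -> [300, 108, 78, 78, 0, -216] -> [302, 110, 80, 80, 2, -214]
  [-39, -23, -9, -35, 48, 27, -7, 20, -7, -13] -> [-9, -35, 48, 27, -7, 20, -7, -13] -> [-54, -210, 288, 162, -42, 120, -42, -78] -> [-210, -78, -54, -42, -42, 120, 162, 288] -> [210, 78, 54, 42, 42, -120, -162, -288] -> [212, 80, 56, 44, 44, -118, -160, -286]
  [47, -18, 43, 36, -26, -11, 28, 4, 40, -49] -> [43, 36, -26, -11, 28, 4, 40, -49] -> [258, 216, -156, -66, 168, 24, 240, -294] -> [-294, -156, -66, 24, 168, 216, 240, 258] -> [294, 156, 66, -24, -168, -216, -240, -258] -> [296, 158, 68, -22, -166, -214, -238, -256]
  [-15, 31, -39, 10, -36] -> [-39, 10, -36] -> [-234, 60, -216] -> [-234, -216, 60] -> [234, 216, -60] -> [236, 218, -58]
  [7, -39, 22, -5, 26, 39, -14, 42] -> [22, -5, 26, 39, -14, 42] -> [132, -30, 156, 234, -84, 252] -> [-84, -30, 132, 156, 234, 252] -> [84, 30, -132, -156, -234, -252] -> [86, 32, -130, -154, -232, -250]

[-280]; [302, 110, 80, 80, 2, -214]; [212, 80, 56, 44, 44, -118, -160, -286]; [296, 158, 68, -22, -166, -214, -238, -256]; [236, 218, -58]; [86, 32, -130, -154, -232, -250]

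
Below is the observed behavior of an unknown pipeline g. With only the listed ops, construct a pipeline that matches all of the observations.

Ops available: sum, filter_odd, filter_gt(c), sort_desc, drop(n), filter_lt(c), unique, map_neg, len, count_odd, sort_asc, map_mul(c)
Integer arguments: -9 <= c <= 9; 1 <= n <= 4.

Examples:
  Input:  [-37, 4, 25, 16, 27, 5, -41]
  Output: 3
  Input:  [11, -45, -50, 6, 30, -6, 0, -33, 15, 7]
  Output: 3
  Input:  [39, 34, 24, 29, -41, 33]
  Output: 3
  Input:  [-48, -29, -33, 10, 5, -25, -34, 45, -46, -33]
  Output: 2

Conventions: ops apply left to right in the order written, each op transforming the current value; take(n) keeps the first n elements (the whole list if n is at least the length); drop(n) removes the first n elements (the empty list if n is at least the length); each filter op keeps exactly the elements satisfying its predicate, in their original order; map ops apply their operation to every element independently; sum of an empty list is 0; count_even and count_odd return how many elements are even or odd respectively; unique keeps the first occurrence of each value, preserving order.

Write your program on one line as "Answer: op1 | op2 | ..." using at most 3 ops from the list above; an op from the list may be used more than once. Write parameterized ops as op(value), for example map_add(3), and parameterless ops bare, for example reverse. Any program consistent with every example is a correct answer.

filter_gt(1) | count_odd

Check, running the answer program on each example:
  [-37, 4, 25, 16, 27, 5, -41] -> [4, 25, 16, 27, 5] -> 3
  [11, -45, -50, 6, 30, -6, 0, -33, 15, 7] -> [11, 6, 30, 15, 7] -> 3
  [39, 34, 24, 29, -41, 33] -> [39, 34, 24, 29, 33] -> 3
  [-48, -29, -33, 10, 5, -25, -34, 45, -46, -33] -> [10, 5, 45] -> 2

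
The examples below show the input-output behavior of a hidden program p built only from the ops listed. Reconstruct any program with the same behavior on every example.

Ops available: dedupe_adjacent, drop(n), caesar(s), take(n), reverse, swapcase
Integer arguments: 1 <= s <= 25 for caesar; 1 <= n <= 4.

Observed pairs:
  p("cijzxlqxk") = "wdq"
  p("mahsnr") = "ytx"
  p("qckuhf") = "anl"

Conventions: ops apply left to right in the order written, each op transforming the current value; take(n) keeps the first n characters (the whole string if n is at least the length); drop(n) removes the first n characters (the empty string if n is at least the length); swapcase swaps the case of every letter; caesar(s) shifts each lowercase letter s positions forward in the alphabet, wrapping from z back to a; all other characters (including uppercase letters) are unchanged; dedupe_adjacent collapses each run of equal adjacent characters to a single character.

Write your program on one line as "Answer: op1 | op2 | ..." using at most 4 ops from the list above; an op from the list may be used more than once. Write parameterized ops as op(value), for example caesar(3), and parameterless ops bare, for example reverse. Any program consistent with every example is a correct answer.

reverse | caesar(6) | take(3) | reverse

Check, running the answer program on each example:
  "cijzxlqxk" -> "kxqlxzjic" -> "qdwrdfpoi" -> "qdw" -> "wdq"
  "mahsnr" -> "rnsham" -> "xtyngs" -> "xty" -> "ytx"
  "qckuhf" -> "fhukcq" -> "lnaqiw" -> "lna" -> "anl"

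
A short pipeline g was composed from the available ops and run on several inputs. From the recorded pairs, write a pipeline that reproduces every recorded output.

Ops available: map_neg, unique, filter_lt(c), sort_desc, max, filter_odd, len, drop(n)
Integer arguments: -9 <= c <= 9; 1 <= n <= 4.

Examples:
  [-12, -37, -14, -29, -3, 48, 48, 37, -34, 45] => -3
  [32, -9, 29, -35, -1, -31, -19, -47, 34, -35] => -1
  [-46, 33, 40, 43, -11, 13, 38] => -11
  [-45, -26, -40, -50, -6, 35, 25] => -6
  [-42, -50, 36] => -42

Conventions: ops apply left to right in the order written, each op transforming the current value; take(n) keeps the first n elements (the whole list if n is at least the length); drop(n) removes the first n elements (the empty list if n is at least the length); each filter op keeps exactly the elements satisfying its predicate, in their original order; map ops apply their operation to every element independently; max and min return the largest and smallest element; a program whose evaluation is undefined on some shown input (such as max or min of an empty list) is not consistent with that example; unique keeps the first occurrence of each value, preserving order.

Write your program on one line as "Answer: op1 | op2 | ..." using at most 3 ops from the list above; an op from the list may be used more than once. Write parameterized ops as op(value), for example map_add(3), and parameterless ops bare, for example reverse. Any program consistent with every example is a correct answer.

sort_desc | filter_lt(9) | max

Check, running the answer program on each example:
  [-12, -37, -14, -29, -3, 48, 48, 37, -34, 45] -> [48, 48, 45, 37, -3, -12, -14, -29, -34, -37] -> [-3, -12, -14, -29, -34, -37] -> -3
  [32, -9, 29, -35, -1, -31, -19, -47, 34, -35] -> [34, 32, 29, -1, -9, -19, -31, -35, -35, -47] -> [-1, -9, -19, -31, -35, -35, -47] -> -1
  [-46, 33, 40, 43, -11, 13, 38] -> [43, 40, 38, 33, 13, -11, -46] -> [-11, -46] -> -11
  [-45, -26, -40, -50, -6, 35, 25] -> [35, 25, -6, -26, -40, -45, -50] -> [-6, -26, -40, -45, -50] -> -6
  [-42, -50, 36] -> [36, -42, -50] -> [-42, -50] -> -42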